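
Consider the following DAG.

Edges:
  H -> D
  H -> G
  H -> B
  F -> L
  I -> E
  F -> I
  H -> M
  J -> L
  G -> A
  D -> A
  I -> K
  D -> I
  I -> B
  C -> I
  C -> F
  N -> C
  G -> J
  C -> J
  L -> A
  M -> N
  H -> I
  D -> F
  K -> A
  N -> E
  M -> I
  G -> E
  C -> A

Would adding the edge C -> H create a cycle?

Yes

Adding C→H creates a cycle iff H can already reach C.
Path from H: H → M → N → C.
So H → … → C → H is a cycle.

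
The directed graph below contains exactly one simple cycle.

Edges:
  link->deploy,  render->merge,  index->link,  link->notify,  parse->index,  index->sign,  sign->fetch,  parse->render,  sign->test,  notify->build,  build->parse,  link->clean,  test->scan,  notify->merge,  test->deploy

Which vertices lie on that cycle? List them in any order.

link, build, index, parse, notify

DFS with gray/black marking from index:
index gray
  link gray
    notify gray
      build gray
        parse gray
          parse→index: index is gray → back edge
Back edge closes the cycle index → link → notify → build → parse → index; its vertices are {link, build, index, parse, notify}.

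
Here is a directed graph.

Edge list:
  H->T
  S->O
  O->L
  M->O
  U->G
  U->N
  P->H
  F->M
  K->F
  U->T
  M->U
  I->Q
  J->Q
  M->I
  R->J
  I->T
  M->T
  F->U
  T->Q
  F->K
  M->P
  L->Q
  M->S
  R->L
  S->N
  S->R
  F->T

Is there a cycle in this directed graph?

DFS with white/gray/black marking, starting from H:
H gray
  T gray
    Q gray
    Q black
  T black
H black
F gray
  M gray
    I gray
      I→T: T black — skip
      I→Q: Q black — skip
    I black
    S gray
      O gray
        L gray
          L→Q: Q black — skip
        L black
      O black
      N gray
      N black
      R gray
        R→L: L black — skip
        J gray
          J→Q: Q black — skip
        J black
      R black
    S black
    M→T: T black — skip
    U gray
      U→T: T black — skip
      U→N: N black — skip
      G gray
      G black
    U black
    M→O: O black — skip
    P gray
      P→H: H black — skip
    P black
  M black
  F→T: T black — skip
  K gray
    K→F: F is gray → back edge
Back edge found, so a cycle exists: F → K → F.

Yes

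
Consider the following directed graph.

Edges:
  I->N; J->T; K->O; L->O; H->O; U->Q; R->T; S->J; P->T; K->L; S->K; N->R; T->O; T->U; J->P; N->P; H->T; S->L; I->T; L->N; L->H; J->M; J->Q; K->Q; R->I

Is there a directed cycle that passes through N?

Yes

N is on a cycle iff N can reach itself via ≥1 edge.
N → R → I → N — yes.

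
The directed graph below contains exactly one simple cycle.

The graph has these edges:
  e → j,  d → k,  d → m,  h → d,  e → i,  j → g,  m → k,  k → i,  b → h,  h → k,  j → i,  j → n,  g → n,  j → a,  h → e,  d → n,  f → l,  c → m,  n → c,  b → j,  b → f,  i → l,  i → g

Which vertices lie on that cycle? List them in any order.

c, g, i, k, m, n

DFS with gray/black marking from k:
k gray
  i gray
    l gray
    l black
    g gray
      n gray
        c gray
          m gray
            m→k: k is gray → back edge
Back edge closes the cycle k → i → g → n → c → m → k; its vertices are {c, g, i, k, m, n}.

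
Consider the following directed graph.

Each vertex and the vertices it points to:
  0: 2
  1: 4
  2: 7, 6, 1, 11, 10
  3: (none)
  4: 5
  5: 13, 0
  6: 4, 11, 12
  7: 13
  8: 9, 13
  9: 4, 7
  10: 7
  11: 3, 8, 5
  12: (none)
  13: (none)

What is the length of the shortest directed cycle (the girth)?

4

For each vertex v, BFS finds the shortest path from v back to v.
The shortest such closed walk is 2 → 11 → 5 → 0 → 2, length 4.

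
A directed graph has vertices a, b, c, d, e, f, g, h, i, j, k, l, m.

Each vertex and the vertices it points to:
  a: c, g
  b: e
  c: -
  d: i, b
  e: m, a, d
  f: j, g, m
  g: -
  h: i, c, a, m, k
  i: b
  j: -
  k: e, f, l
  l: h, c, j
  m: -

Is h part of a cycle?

h is on a cycle iff h can reach itself via ≥1 edge.
h → k → l → h — yes.

Yes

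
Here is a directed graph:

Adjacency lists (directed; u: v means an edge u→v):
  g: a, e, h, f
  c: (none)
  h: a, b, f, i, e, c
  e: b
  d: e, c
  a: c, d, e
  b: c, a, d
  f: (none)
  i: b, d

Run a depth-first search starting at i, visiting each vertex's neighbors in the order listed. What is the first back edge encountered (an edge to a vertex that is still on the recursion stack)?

e->b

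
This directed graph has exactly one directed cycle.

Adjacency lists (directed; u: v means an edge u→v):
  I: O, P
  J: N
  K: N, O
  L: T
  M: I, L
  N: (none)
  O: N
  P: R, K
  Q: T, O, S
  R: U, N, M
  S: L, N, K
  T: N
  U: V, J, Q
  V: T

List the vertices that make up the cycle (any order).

I, M, P, R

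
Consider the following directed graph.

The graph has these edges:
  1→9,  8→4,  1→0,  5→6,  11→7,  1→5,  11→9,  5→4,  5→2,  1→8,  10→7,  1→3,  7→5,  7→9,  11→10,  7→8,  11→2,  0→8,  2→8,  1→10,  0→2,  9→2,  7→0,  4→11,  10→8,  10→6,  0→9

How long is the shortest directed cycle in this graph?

4

For each vertex v, BFS finds the shortest path from v back to v.
The shortest such closed walk is 5 → 4 → 11 → 7 → 5, length 4.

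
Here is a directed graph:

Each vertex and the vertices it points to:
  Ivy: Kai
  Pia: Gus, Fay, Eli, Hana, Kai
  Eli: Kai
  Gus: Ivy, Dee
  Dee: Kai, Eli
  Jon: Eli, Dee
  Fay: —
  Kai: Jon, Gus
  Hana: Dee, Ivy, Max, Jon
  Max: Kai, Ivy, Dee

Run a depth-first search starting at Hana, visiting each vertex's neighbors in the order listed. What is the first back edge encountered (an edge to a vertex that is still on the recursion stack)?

Eli→Kai

DFS from Hana (visiting each vertex's neighbors in the order listed); mark gray on enter, black on exit:
Hana gray
  Dee gray
    Kai gray
      Jon gray
        Eli gray
          Eli→Kai: Kai is gray → back edge
First back edge: Eli → Kai.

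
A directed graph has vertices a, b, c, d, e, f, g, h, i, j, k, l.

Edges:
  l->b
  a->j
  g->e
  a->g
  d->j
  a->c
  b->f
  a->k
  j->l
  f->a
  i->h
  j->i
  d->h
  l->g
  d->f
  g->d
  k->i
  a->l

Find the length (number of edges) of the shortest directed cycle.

4

For each vertex v, BFS finds the shortest path from v back to v.
The shortest such closed walk is a → l → b → f → a, length 4.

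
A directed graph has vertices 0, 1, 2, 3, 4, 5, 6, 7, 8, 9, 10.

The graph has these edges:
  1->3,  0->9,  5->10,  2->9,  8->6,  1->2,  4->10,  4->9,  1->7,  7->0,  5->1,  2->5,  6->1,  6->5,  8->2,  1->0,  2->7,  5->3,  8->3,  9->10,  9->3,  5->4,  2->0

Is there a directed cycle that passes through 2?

Yes

2 is on a cycle iff 2 can reach itself via ≥1 edge.
2 → 5 → 1 → 2 — yes.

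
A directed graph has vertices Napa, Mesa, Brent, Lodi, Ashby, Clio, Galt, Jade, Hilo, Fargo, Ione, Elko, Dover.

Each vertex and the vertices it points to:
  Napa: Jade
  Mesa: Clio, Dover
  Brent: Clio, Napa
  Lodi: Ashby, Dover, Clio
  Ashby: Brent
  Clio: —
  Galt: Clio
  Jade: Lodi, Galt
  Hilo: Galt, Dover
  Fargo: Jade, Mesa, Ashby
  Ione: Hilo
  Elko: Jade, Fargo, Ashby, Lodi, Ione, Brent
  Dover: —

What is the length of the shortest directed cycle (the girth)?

5

For each vertex v, BFS finds the shortest path from v back to v.
The shortest such closed walk is Brent → Napa → Jade → Lodi → Ashby → Brent, length 5.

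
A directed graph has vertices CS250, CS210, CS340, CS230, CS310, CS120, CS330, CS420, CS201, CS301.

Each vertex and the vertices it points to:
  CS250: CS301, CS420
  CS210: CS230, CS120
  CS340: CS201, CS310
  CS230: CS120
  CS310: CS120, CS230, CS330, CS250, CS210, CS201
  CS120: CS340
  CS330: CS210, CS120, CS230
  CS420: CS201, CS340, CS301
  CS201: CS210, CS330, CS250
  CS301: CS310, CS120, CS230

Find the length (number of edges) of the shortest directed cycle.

For each vertex v, BFS finds the shortest path from v back to v.
The shortest such closed walk is CS250 → CS420 → CS201 → CS250, length 3.

3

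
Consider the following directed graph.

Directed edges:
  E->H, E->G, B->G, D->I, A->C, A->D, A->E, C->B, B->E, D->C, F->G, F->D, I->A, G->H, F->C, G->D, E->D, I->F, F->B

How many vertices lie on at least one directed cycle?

A vertex is on a directed cycle iff it belongs to a strongly connected component of size ≥ 2 (or has a self-loop).
The vertices on cycles are {A, B, C, D, E, F, G, I} — 8 in total.

8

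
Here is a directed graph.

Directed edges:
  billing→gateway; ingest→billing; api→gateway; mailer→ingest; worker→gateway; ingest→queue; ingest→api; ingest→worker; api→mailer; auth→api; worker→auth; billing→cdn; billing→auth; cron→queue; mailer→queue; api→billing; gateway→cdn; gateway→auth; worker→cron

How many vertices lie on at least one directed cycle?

A vertex is on a directed cycle iff it belongs to a strongly connected component of size ≥ 2 (or has a self-loop).
The vertices on cycles are {api, auth, ingest, mailer, worker, billing, gateway} — 7 in total.

7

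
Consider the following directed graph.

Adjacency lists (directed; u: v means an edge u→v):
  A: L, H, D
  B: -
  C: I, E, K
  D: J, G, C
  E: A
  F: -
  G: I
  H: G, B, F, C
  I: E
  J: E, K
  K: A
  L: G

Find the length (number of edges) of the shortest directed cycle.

For each vertex v, BFS finds the shortest path from v back to v.
The shortest such closed walk is A → D → J → E → A, length 4.

4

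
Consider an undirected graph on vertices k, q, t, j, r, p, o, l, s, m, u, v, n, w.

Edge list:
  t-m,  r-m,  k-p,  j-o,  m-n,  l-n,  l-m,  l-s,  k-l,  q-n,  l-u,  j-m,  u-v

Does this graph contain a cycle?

Yes

DFS, tracking each vertex's parent; an edge to a visited non-parent vertex closes a cycle.
Start from l:
visit l (parent –)
  visit m (parent l)
    m–l: parent, skip
    visit t (parent m)
      t–m: parent, skip
    visit n (parent m)
      n–m: parent, skip
      n–l: l visited and ≠ parent → cycle
Cycle: l – m – n – l.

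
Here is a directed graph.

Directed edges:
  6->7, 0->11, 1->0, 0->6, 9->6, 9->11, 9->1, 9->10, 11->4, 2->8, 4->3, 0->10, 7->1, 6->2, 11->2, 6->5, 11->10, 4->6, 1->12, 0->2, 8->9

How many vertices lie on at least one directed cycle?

9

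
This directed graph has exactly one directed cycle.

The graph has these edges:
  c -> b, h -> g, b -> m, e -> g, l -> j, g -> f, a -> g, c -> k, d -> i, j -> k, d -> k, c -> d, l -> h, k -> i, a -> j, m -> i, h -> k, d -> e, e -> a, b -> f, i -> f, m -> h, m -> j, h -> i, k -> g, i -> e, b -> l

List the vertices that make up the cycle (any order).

DFS with gray/black marking from e:
e gray
  a gray
    j gray
      k gray
        g gray
          f gray
          f black
        g black
        i gray
          i→f: f black — skip
          i→e: e is gray → back edge
Back edge closes the cycle e → a → j → k → i → e; its vertices are {a, e, i, j, k}.

a, e, i, j, k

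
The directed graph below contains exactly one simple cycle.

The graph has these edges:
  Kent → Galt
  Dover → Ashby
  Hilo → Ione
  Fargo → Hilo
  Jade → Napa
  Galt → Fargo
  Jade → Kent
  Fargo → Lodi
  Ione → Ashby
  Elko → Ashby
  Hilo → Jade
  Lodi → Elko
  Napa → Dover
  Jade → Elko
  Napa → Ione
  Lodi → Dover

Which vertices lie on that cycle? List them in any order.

DFS with gray/black marking from Fargo:
Fargo gray
  Hilo gray
    Ione gray
      Ashby gray
      Ashby black
    Ione black
    Jade gray
      Kent gray
        Galt gray
          Galt→Fargo: Fargo is gray → back edge
Back edge closes the cycle Fargo → Hilo → Jade → Kent → Galt → Fargo; its vertices are {Galt, Hilo, Jade, Kent, Fargo}.

Galt, Hilo, Jade, Kent, Fargo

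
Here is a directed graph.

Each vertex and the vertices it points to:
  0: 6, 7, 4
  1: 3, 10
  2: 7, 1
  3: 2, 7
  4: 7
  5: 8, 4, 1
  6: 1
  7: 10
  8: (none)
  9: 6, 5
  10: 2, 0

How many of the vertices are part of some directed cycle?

8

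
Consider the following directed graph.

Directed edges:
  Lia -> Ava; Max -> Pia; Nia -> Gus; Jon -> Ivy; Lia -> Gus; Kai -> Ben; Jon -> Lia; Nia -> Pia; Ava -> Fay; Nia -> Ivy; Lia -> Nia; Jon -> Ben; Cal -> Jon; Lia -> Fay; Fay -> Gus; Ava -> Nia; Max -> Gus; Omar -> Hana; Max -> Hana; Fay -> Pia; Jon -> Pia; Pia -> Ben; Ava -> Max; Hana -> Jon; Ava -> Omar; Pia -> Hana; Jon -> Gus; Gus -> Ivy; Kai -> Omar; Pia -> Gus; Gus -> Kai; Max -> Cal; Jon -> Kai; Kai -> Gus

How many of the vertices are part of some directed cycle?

12

A vertex is on a directed cycle iff it belongs to a strongly connected component of size ≥ 2 (or has a self-loop).
The vertices on cycles are {Ava, Cal, Fay, Gus, Jon, Kai, Lia, Max, Nia, Pia, Hana, Omar} — 12 in total.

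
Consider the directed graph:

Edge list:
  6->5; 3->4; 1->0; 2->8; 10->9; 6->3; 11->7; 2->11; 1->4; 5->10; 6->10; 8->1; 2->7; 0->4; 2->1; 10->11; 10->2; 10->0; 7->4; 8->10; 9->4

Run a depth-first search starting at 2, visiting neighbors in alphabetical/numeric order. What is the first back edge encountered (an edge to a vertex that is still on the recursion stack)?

10→2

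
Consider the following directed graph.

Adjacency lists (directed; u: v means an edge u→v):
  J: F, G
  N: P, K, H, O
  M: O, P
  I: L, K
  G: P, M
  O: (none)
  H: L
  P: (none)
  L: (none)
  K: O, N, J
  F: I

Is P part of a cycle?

P lies on a cycle iff there is a path from P back to itself.
Exploring from P, it never reaches itself; equivalently, its strongly connected component is a singleton.

No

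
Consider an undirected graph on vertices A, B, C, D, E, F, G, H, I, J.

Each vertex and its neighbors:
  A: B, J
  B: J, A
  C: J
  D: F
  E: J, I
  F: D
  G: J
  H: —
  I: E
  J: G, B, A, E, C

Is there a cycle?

Yes

DFS, tracking each vertex's parent; an edge to a visited non-parent vertex closes a cycle.
Start from H:
visit H (parent –)
visit A (parent –)
  visit B (parent A)
    visit J (parent B)
      visit G (parent J)
        G–J: parent, skip
      J–B: parent, skip
      J–A: A visited and ≠ parent → cycle
Cycle: A – B – J – A.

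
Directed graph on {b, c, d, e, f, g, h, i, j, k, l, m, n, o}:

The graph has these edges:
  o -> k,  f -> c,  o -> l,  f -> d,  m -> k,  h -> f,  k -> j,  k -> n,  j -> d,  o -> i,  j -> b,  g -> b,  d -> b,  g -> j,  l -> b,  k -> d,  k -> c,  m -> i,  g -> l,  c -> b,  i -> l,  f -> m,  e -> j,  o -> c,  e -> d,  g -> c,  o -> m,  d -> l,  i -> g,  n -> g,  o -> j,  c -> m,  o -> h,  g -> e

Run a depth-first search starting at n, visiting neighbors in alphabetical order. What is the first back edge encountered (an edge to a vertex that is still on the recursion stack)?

i->g

DFS from n (visiting neighbors in alphabetical order); mark gray on enter, black on exit:
n gray
  g gray
    b gray
    b black
    c gray
      c→b: b black — skip
      m gray
        i gray
          i→g: g is gray → back edge
First back edge: i → g.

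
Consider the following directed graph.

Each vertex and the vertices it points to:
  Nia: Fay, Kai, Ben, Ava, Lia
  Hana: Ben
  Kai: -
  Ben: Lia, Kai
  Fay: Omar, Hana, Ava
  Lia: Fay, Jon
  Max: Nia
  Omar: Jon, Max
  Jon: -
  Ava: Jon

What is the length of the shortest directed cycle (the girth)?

For each vertex v, BFS finds the shortest path from v back to v.
The shortest such closed walk is Nia → Fay → Omar → Max → Nia, length 4.

4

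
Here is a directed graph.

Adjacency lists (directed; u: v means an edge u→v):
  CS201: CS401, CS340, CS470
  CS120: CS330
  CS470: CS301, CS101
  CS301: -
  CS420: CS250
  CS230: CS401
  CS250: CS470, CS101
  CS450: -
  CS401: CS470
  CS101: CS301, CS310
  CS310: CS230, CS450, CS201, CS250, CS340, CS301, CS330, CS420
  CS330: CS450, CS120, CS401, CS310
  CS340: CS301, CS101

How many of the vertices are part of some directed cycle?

11

A vertex is on a directed cycle iff it belongs to a strongly connected component of size ≥ 2 (or has a self-loop).
The vertices on cycles are {CS101, CS120, CS201, CS230, CS250, CS310, CS330, CS340, CS401, CS420, CS470} — 11 in total.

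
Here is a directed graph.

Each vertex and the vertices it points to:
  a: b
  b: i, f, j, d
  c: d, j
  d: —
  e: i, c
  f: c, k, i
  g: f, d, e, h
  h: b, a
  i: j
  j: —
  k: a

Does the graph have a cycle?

Yes

DFS with white/gray/black marking, starting from b:
b gray
  i gray
    j gray
    j black
  i black
  f gray
    c gray
      d gray
      d black
      c→j: j black — skip
    c black
    k gray
      a gray
        a→b: b is gray → back edge
Back edge found, so a cycle exists: b → f → k → a → b.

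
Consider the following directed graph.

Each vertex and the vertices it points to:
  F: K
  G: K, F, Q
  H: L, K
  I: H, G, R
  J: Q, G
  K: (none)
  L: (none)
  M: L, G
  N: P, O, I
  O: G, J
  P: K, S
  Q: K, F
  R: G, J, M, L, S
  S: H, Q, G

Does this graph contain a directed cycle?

DFS with white/gray/black marking, starting from K:
K gray
K black
F gray
  F→K: K black — skip
F black
G gray
  G→K: K black — skip
  G→F: F black — skip
  Q gray
    Q→K: K black — skip
    Q→F: F black — skip
  Q black
G black
H gray
  L gray
  L black
  H→K: K black — skip
H black
I gray
  I→H: H black — skip
  I→G: G black — skip
  R gray
    R→G: G black — skip
    J gray
      J→Q: Q black — skip
      J→G: G black — skip
    J black
    M gray
      M→L: L black — skip
      M→G: G black — skip
    M black
    R→L: L black — skip
    S gray
      S→H: H black — skip
      S→Q: Q black — skip
      S→G: G black — skip
    S black
  R black
I black
N gray
  P gray
    P→K: K black — skip
    P→S: S black — skip
  P black
  O gray
    O→G: G black — skip
    O→J: J black — skip
  O black
  N→I: I black — skip
N black
Every edge goes to a white or black vertex — no back edge, so the graph is acyclic.

No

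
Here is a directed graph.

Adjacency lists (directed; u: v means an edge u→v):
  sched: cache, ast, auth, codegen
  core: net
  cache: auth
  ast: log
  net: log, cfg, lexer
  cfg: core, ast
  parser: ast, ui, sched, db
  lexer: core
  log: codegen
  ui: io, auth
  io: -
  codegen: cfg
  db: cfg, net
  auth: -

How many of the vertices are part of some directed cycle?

7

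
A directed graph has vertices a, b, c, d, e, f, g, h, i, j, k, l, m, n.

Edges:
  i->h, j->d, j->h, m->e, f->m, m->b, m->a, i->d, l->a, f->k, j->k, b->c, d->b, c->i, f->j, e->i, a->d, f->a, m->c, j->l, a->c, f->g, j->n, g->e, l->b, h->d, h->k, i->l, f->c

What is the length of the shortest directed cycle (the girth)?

4

For each vertex v, BFS finds the shortest path from v back to v.
The shortest such closed walk is l → a → c → i → l, length 4.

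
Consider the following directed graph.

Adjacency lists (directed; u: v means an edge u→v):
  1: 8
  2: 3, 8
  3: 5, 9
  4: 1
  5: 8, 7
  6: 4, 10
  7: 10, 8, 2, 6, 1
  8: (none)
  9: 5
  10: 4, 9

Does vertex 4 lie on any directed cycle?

No

4 lies on a cycle iff there is a path from 4 back to itself.
Exploring from 4, it never reaches itself; equivalently, its strongly connected component is a singleton.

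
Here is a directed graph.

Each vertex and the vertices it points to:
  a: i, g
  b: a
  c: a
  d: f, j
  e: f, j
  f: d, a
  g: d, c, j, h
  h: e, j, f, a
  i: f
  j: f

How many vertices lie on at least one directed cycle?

A vertex is on a directed cycle iff it belongs to a strongly connected component of size ≥ 2 (or has a self-loop).
The vertices on cycles are {a, c, d, e, f, g, h, i, j} — 9 in total.

9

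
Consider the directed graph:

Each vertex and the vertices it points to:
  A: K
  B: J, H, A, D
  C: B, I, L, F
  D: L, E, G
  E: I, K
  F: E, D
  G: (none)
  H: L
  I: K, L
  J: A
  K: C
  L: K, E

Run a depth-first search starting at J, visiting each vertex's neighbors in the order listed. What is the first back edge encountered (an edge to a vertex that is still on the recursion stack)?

B→J

DFS from J (visiting each vertex's neighbors in the order listed); mark gray on enter, black on exit:
J gray
  A gray
    K gray
      C gray
        B gray
          B→J: J is gray → back edge
First back edge: B → J.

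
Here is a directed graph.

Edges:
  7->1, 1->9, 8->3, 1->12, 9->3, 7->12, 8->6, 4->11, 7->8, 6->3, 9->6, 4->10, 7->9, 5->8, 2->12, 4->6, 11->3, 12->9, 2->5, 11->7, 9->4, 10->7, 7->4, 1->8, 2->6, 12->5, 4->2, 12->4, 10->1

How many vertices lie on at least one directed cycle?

A vertex is on a directed cycle iff it belongs to a strongly connected component of size ≥ 2 (or has a self-loop).
The vertices on cycles are {1, 2, 4, 7, 9, 10, 11, 12} — 8 in total.

8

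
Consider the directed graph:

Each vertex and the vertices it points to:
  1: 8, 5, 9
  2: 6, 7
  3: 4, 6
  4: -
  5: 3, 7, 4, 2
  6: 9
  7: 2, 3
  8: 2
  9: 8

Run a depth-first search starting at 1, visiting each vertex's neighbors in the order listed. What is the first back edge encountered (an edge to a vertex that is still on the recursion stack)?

DFS from 1 (visiting each vertex's neighbors in the order listed); mark gray on enter, black on exit:
1 gray
  8 gray
    2 gray
      6 gray
        9 gray
          9→8: 8 is gray → back edge
First back edge: 9 → 8.

9→8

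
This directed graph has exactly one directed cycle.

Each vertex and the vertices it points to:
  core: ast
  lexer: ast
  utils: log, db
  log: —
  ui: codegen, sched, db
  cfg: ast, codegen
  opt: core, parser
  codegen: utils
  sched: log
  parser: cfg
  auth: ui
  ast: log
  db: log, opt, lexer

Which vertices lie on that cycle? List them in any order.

db, cfg, opt, utils, parser, codegen

DFS with gray/black marking from db:
db gray
  log gray
  log black
  opt gray
    core gray
      ast gray
        ast→log: log black — skip
      ast black
    core black
    parser gray
      cfg gray
        cfg→ast: ast black — skip
        codegen gray
          utils gray
            utils→log: log black — skip
            utils→db: db is gray → back edge
Back edge closes the cycle db → opt → parser → cfg → codegen → utils → db; its vertices are {db, cfg, opt, utils, parser, codegen}.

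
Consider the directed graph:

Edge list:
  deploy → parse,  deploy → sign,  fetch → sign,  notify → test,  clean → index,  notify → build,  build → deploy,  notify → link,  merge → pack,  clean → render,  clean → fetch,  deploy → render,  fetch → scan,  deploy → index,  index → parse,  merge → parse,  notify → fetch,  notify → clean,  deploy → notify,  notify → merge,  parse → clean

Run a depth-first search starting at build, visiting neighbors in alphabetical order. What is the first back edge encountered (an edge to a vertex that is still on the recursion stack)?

clean->index

DFS from build (visiting neighbors in alphabetical order); mark gray on enter, black on exit:
build gray
  deploy gray
    index gray
      parse gray
        clean gray
          fetch gray
            scan gray
            scan black
            sign gray
            sign black
          fetch black
          clean→index: index is gray → back edge
First back edge: clean → index.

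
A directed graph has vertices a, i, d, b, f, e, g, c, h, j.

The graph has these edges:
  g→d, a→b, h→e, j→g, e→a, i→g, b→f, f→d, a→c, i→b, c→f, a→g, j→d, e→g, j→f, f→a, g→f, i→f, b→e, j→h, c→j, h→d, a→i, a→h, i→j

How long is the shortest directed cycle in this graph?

3

For each vertex v, BFS finds the shortest path from v back to v.
The shortest such closed walk is a → i → f → a, length 3.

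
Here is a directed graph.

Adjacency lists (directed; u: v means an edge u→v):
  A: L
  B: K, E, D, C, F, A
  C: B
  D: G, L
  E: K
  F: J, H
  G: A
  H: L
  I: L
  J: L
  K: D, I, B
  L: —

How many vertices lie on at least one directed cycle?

4

A vertex is on a directed cycle iff it belongs to a strongly connected component of size ≥ 2 (or has a self-loop).
The vertices on cycles are {B, C, E, K} — 4 in total.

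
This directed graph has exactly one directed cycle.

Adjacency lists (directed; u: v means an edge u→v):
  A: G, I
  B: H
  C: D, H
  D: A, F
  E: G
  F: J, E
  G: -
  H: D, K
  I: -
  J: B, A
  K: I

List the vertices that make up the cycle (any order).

B, D, F, H, J

DFS with gray/black marking from H:
H gray
  D gray
    A gray
      G gray
      G black
      I gray
      I black
    A black
    F gray
      J gray
        B gray
          B→H: H is gray → back edge
Back edge closes the cycle H → D → F → J → B → H; its vertices are {B, D, F, H, J}.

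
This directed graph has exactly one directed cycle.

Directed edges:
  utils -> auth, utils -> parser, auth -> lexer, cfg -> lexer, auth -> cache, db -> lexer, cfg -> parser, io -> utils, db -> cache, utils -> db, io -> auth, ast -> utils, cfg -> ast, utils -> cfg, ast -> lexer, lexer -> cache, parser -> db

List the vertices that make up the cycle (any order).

DFS with gray/black marking from utils:
utils gray
  parser gray
    db gray
      cache gray
      cache black
      lexer gray
        lexer→cache: cache black — skip
      lexer black
    db black
  parser black
  cfg gray
    cfg→parser: parser black — skip
    cfg→lexer: lexer black — skip
    ast gray
      ast→lexer: lexer black — skip
      ast→utils: utils is gray → back edge
Back edge closes the cycle utils → cfg → ast → utils; its vertices are {ast, cfg, utils}.

ast, cfg, utils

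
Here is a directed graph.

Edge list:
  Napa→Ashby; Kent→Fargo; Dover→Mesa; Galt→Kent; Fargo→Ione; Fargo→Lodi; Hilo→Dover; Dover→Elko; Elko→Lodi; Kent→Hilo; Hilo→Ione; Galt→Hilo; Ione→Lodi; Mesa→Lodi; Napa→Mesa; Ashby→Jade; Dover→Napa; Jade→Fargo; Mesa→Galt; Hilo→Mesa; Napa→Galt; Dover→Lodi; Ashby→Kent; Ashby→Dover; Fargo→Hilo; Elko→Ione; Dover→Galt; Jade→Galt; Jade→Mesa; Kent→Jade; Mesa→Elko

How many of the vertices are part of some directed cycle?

A vertex is on a directed cycle iff it belongs to a strongly connected component of size ≥ 2 (or has a self-loop).
The vertices on cycles are {Galt, Hilo, Jade, Kent, Mesa, Napa, Ashby, Dover, Fargo} — 9 in total.

9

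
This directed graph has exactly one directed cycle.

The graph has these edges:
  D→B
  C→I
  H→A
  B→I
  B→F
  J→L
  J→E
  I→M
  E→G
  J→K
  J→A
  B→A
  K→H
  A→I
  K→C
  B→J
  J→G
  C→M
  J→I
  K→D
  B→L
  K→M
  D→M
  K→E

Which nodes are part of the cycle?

DFS with gray/black marking from D:
D gray
  M gray
  M black
  B gray
    I gray
      I→M: M black — skip
    I black
    L gray
    L black
    J gray
      K gray
        E gray
          G gray
          G black
        E black
        C gray
          C→I: I black — skip
          C→M: M black — skip
        C black
        K→M: M black — skip
        H gray
          A gray
            A→I: I black — skip
          A black
        H black
        K→D: D is gray → back edge
Back edge closes the cycle D → B → J → K → D; its vertices are {B, D, J, K}.

B, D, J, K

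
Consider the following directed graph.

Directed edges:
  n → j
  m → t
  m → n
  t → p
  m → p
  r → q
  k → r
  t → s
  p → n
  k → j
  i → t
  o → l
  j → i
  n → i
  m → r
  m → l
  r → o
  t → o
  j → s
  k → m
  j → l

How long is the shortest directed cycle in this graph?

4

For each vertex v, BFS finds the shortest path from v back to v.
The shortest such closed walk is n → i → t → p → n, length 4.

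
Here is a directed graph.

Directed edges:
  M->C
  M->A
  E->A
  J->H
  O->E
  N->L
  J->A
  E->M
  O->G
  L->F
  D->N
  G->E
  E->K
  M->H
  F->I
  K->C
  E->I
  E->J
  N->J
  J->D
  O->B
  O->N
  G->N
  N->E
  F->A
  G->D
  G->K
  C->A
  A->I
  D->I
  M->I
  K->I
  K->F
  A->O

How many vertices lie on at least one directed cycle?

12

A vertex is on a directed cycle iff it belongs to a strongly connected component of size ≥ 2 (or has a self-loop).
The vertices on cycles are {A, C, D, E, F, G, J, K, L, M, N, O} — 12 in total.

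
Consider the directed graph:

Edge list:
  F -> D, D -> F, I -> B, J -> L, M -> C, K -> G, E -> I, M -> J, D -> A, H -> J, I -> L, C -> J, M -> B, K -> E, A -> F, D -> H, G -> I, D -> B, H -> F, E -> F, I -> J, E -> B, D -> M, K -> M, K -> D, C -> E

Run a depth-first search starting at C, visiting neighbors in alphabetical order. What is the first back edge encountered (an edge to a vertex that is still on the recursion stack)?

A->F

DFS from C (visiting neighbors in alphabetical order); mark gray on enter, black on exit:
C gray
  E gray
    B gray
    B black
    F gray
      D gray
        A gray
          A→F: F is gray → back edge
First back edge: A → F.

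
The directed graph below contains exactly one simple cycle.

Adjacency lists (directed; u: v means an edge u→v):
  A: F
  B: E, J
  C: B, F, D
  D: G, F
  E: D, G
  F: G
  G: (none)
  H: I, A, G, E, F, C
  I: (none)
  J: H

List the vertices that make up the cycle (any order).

B, C, H, J

DFS with gray/black marking from B:
B gray
  E gray
    D gray
      G gray
      G black
      F gray
        F→G: G black — skip
      F black
    D black
    E→G: G black — skip
  E black
  J gray
    H gray
      I gray
      I black
      A gray
        A→F: F black — skip
      A black
      H→G: G black — skip
      H→E: E black — skip
      H→F: F black — skip
      C gray
        C→B: B is gray → back edge
Back edge closes the cycle B → J → H → C → B; its vertices are {B, C, H, J}.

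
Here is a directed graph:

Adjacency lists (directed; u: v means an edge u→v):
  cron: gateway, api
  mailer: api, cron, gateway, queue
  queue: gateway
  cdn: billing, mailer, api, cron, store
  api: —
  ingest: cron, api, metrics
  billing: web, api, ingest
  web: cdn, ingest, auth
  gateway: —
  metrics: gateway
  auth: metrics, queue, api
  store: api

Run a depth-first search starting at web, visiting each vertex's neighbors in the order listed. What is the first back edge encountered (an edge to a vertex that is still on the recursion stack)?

DFS from web (visiting each vertex's neighbors in the order listed); mark gray on enter, black on exit:
web gray
  cdn gray
    billing gray
      billing→web: web is gray → back edge
First back edge: billing → web.

billing→web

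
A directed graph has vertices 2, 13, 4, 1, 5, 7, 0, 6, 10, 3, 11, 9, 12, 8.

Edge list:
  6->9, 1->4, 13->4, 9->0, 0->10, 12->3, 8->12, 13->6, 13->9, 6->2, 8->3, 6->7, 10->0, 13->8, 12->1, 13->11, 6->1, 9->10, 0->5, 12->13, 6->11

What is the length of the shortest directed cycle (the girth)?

For each vertex v, BFS finds the shortest path from v back to v.
The shortest such closed walk is 0 → 10 → 0, length 2.

2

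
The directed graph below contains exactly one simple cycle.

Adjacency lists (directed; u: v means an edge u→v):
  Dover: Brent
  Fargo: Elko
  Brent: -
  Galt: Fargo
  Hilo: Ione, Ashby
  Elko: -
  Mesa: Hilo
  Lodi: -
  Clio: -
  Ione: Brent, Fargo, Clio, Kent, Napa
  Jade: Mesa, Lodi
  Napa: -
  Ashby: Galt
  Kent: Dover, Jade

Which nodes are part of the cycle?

Hilo, Ione, Jade, Kent, Mesa

DFS with gray/black marking from Hilo:
Hilo gray
  Ione gray
    Brent gray
    Brent black
    Fargo gray
      Elko gray
      Elko black
    Fargo black
    Clio gray
    Clio black
    Kent gray
      Dover gray
        Dover→Brent: Brent black — skip
      Dover black
      Jade gray
        Mesa gray
          Mesa→Hilo: Hilo is gray → back edge
Back edge closes the cycle Hilo → Ione → Kent → Jade → Mesa → Hilo; its vertices are {Hilo, Ione, Jade, Kent, Mesa}.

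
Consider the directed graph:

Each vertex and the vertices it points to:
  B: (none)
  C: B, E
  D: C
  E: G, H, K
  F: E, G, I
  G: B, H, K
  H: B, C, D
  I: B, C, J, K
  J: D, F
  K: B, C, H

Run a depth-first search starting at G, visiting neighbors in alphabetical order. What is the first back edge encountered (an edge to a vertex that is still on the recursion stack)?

DFS from G (visiting neighbors in alphabetical order); mark gray on enter, black on exit:
G gray
  B gray
  B black
  H gray
    H→B: B black — skip
    C gray
      C→B: B black — skip
      E gray
        E→G: G is gray → back edge
First back edge: E → G.

E->G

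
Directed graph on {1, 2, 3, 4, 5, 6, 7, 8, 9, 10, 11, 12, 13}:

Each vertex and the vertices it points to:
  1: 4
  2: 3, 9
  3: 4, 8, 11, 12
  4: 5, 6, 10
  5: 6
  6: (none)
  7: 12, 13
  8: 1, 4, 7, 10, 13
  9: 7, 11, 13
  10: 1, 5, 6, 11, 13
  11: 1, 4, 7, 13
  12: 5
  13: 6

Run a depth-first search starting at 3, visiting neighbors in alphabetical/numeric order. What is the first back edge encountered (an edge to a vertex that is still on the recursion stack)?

DFS from 3 (visiting neighbors in alphabetical/numeric order); mark gray on enter, black on exit:
3 gray
  4 gray
    5 gray
      6 gray
      6 black
    5 black
    4→6: 6 black — skip
    10 gray
      1 gray
        1→4: 4 is gray → back edge
First back edge: 1 → 4.

1→4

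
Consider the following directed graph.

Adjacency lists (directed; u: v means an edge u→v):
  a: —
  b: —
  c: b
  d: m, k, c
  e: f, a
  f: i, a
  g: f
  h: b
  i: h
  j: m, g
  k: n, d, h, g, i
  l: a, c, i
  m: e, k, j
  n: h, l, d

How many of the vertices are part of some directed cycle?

5

A vertex is on a directed cycle iff it belongs to a strongly connected component of size ≥ 2 (or has a self-loop).
The vertices on cycles are {d, j, k, m, n} — 5 in total.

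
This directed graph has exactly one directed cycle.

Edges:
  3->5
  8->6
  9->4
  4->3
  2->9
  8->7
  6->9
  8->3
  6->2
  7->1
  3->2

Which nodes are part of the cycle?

DFS with gray/black marking from 3:
3 gray
  2 gray
    9 gray
      4 gray
        4→3: 3 is gray → back edge
Back edge closes the cycle 3 → 2 → 9 → 4 → 3; its vertices are {2, 3, 4, 9}.

2, 3, 4, 9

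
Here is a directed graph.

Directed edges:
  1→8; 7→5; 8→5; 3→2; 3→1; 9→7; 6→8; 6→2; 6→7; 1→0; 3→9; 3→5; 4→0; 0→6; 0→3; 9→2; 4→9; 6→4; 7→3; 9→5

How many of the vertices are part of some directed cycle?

7

A vertex is on a directed cycle iff it belongs to a strongly connected component of size ≥ 2 (or has a self-loop).
The vertices on cycles are {0, 1, 3, 4, 6, 7, 9} — 7 in total.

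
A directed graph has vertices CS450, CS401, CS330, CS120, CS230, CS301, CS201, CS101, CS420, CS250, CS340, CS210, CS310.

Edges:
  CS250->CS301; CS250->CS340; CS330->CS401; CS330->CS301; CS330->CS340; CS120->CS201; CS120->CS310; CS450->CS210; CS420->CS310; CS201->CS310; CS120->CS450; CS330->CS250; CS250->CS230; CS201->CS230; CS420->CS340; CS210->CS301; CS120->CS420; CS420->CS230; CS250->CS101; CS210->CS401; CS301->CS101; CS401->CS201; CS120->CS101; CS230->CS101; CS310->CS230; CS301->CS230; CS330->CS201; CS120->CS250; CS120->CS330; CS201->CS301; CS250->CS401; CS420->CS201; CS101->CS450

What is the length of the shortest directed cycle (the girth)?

4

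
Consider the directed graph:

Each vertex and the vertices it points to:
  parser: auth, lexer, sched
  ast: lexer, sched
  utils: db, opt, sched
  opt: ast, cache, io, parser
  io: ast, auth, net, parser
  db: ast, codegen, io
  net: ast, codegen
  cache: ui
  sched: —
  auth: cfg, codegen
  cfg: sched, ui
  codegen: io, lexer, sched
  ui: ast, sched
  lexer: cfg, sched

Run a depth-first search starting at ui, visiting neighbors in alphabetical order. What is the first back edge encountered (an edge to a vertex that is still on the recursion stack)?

cfg->ui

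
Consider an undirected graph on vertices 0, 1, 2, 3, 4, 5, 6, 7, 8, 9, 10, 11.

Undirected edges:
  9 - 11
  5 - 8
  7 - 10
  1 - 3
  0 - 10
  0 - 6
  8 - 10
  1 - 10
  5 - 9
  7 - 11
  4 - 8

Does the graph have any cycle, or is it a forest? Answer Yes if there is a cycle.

Yes

DFS, tracking each vertex's parent; an edge to a visited non-parent vertex closes a cycle.
Start from 8:
visit 8 (parent –)
  visit 10 (parent 8)
    visit 0 (parent 10)
      0–10: parent, skip
      visit 6 (parent 0)
        6–0: parent, skip
    visit 7 (parent 10)
      7–10: parent, skip
      visit 11 (parent 7)
        11–7: parent, skip
        visit 9 (parent 11)
          9–11: parent, skip
          visit 5 (parent 9)
            5–9: parent, skip
            5–8: 8 visited and ≠ parent → cycle
Cycle: 8 – 10 – 7 – 11 – 9 – 5 – 8.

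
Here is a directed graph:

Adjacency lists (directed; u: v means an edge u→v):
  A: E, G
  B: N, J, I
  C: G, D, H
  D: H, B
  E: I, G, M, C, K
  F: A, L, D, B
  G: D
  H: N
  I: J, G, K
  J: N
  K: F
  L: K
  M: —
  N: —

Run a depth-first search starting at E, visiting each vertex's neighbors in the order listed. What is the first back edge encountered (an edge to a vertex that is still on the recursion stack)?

DFS from E (visiting each vertex's neighbors in the order listed); mark gray on enter, black on exit:
E gray
  I gray
    J gray
      N gray
      N black
    J black
    G gray
      D gray
        H gray
          H→N: N black — skip
        H black
        B gray
          B→N: N black — skip
          B→J: J black — skip
          B→I: I is gray → back edge
First back edge: B → I.

B→I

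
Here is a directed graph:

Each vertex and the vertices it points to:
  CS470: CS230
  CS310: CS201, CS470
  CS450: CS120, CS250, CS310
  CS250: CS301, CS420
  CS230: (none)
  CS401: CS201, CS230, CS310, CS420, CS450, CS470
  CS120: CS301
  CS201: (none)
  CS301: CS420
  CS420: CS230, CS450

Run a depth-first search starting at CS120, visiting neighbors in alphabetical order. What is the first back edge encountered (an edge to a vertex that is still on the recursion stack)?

CS450->CS120

DFS from CS120 (visiting neighbors in alphabetical order); mark gray on enter, black on exit:
CS120 gray
  CS301 gray
    CS420 gray
      CS230 gray
      CS230 black
      CS450 gray
        CS450→CS120: CS120 is gray → back edge
First back edge: CS450 → CS120.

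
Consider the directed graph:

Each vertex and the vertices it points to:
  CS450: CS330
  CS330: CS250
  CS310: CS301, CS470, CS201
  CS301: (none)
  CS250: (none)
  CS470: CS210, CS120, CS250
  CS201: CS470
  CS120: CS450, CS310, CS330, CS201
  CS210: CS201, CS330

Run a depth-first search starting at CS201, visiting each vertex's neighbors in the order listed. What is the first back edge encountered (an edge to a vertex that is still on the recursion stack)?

DFS from CS201 (visiting each vertex's neighbors in the order listed); mark gray on enter, black on exit:
CS201 gray
  CS470 gray
    CS210 gray
      CS210→CS201: CS201 is gray → back edge
First back edge: CS210 → CS201.

CS210->CS201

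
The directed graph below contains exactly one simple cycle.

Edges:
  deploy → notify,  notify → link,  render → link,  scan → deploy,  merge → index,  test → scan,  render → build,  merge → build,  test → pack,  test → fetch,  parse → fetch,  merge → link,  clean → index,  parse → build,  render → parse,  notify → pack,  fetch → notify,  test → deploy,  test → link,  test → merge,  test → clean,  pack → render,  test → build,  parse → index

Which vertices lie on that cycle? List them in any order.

DFS with gray/black marking from pack:
pack gray
  render gray
    build gray
    build black
    link gray
    link black
    parse gray
      parse→build: build black — skip
      index gray
      index black
      fetch gray
        notify gray
          notify→pack: pack is gray → back edge
Back edge closes the cycle pack → render → parse → fetch → notify → pack; its vertices are {pack, fetch, parse, notify, render}.

pack, fetch, parse, notify, render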